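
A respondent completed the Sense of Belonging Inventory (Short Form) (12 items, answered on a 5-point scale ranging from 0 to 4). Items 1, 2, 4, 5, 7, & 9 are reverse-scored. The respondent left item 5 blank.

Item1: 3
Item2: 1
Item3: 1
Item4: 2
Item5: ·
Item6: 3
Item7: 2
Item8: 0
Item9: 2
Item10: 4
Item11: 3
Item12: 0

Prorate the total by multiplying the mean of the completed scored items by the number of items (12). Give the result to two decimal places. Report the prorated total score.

Reverse-coded (on a 0–4 scale, reversed = 4 − raw):
  item 1: 4 − 3 = 1
  item 2: 4 − 1 = 3
  item 4: 4 − 2 = 2
  item 7: 4 − 2 = 2
  item 9: 4 − 2 = 2
Completed scored items (11 of 12): 1, 3, 1, 2, 3, 2, 0, 2, 4, 3, 0; sum = 21.
Person mean = 21 / 11 ≈ 1.9091
Prorated total = (21 / 11) × 12 = 22.91 (to 2 dp)

22.91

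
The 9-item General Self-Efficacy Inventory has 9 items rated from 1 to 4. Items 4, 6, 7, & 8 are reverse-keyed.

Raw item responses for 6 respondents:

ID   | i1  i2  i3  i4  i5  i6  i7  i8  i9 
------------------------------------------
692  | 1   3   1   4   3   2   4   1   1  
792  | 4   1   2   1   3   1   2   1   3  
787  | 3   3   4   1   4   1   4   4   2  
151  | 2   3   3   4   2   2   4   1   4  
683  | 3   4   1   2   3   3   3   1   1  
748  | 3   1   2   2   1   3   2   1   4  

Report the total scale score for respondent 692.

18

Respondent 692 raw: 1, 3, 1, 4, 3, 2, 4, 1, 1.
Reverse-coded (on a 1–4 scale, reversed = 5 − raw):
  item 1: 1
  item 2: 3
  item 3: 1
  item 4: 5 − 4 = 1
  item 5: 3
  item 6: 5 − 2 = 3
  item 7: 5 − 4 = 1
  item 8: 5 − 1 = 4
  item 9: 1
Sum = 1 + 3 + 1 + 1 + 3 + 3 + 1 + 4 + 1 = 18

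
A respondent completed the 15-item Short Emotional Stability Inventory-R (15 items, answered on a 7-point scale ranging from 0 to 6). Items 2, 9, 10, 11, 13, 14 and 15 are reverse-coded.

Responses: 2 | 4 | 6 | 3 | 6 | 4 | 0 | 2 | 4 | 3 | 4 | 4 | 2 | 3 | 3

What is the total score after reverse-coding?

46

Reversing items 2, 9, 10, 11, 13, 14, & 15 with 6 − raw:
Total = 2 + (6−4) + 6 + 3 + 6 + 4 + 0 + 2 + (6−4) + (6−3) + (6−4) + 4 + (6−2) + (6−3) + (6−3)
      = 2 + 2 + 6 + 3 + 6 + 4 + 0 + 2 + 2 + 3 + 2 + 4 + 4 + 3 + 3 = 46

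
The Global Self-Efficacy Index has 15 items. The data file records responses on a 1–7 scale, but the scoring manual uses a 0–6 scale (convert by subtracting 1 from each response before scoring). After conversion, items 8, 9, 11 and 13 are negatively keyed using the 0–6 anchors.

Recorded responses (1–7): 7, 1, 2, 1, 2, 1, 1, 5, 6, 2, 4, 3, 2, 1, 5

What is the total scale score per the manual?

26

Convert to 0–6: 6, 0, 1, 0, 1, 0, 0, 4, 5, 1, 3, 2, 1, 0, 4
Reverse-coded (reversed = (0+6) − raw = 6 − raw):
  item 8: 6 − 4 = 2
  item 9: 6 − 5 = 1
  item 11: 6 − 3 = 3
  item 13: 6 − 1 = 5
Scored: 6, 0, 1, 0, 1, 0, 0, 2, 1, 1, 3, 2, 5, 0, 4
Total = 26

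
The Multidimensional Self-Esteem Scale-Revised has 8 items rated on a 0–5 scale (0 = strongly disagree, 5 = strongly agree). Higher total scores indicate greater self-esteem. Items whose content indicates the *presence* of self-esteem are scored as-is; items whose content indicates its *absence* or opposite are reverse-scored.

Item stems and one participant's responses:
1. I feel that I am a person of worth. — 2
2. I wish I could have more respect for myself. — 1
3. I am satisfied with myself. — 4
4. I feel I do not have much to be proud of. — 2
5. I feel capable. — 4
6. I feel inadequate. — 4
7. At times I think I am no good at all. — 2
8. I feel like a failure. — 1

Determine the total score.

25

Items 2, 4, 6, 7, 8 describe the absence/opposite of self-esteem → reverse-score.
on a 0–5 scale, reversed = 5 − raw.
  item 1: 2
  item 2: 5 − 1 = 4
  item 3: 4
  item 4: 5 − 2 = 3
  item 5: 4
  item 6: 5 − 4 = 1
  item 7: 5 − 2 = 3
  item 8: 5 − 1 = 4
Total = 2 + 4 + 4 + 3 + 4 + 1 + 3 + 4 = 25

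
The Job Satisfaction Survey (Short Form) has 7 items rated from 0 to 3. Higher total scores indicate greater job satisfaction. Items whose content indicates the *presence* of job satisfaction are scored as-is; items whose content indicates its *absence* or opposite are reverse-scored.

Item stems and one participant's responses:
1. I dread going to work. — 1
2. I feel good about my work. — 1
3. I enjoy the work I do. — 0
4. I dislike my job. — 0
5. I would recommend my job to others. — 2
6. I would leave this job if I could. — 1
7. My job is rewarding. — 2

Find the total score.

Items 1, 4, 6 describe the absence/opposite of job satisfaction → reverse-score.
on a 0–3 scale, reversed = 3 − raw.
  item 1: 3 − 1 = 2
  item 2: 1
  item 3: 0
  item 4: 3 − 0 = 3
  item 5: 2
  item 6: 3 − 1 = 2
  item 7: 2
Total = 2 + 1 + 0 + 3 + 2 + 2 + 2 = 12

12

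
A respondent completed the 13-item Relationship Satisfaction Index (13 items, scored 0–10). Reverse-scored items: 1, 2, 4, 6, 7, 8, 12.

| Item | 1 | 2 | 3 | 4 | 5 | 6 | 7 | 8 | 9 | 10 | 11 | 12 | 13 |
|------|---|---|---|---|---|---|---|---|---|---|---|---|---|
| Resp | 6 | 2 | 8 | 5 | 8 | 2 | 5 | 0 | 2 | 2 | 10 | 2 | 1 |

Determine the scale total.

79

Reversing items 1, 2, 4, 6, 7, 8 and 12 with 10 − raw:
Total = (10−6) + (10−2) + 8 + (10−5) + 8 + (10−2) + (10−5) + (10−0) + 2 + 2 + 10 + (10−2) + 1
      = 4 + 8 + 8 + 5 + 8 + 8 + 5 + 10 + 2 + 2 + 10 + 8 + 1 = 79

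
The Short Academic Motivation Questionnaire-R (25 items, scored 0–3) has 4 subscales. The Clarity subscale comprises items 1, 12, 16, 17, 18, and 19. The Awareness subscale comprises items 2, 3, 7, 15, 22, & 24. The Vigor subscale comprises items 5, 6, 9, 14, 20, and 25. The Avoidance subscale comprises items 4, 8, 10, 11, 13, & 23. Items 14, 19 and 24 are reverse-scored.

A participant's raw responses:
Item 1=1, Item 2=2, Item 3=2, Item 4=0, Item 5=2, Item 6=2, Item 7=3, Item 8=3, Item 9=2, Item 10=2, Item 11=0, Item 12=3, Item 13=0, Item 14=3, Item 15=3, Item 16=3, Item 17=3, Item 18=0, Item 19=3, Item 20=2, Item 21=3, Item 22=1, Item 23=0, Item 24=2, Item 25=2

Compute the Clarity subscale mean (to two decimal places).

1.67

Clarity items: 1, 12, 16, 17, 18, 19.
Of these, item 19 is reverse-scored; on a 0–3 scale, reversed = 3 − raw.
  item 1: 1
  item 12: 3
  item 16: 3
  item 17: 3
  item 18: 0
  item 19: 3 − 3 = 0
Sum = 1 + 3 + 3 + 3 + 0 + 0 = 10
Mean = 10 / 6 = 1.67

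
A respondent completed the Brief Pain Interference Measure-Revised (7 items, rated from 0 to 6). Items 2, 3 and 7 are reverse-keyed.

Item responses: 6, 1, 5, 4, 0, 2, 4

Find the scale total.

20

Apply reverse scoring (reverse-coded value = 6 − response):
  item 2: 6 − 1 = 5
  item 3: 6 − 5 = 1
  item 7: 6 − 4 = 2
Scored items: 6, 5, 1, 4, 0, 2, 2
Total = 6 + 5 + 1 + 4 + 0 + 2 + 2 = 20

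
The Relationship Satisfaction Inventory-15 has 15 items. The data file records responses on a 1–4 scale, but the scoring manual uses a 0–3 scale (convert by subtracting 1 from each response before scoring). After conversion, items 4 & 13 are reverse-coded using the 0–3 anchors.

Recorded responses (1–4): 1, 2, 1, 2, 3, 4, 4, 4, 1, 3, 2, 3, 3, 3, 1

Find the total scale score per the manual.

Convert to 0–3: 0, 1, 0, 1, 2, 3, 3, 3, 0, 2, 1, 2, 2, 2, 0
Reverse-coded (on a 0–3 scale, reversed = 3 − raw):
  item 4: 3 − 1 = 2
  item 13: 3 − 2 = 1
Scored: 0, 1, 0, 2, 2, 3, 3, 3, 0, 2, 1, 2, 1, 2, 0
Total = 22

22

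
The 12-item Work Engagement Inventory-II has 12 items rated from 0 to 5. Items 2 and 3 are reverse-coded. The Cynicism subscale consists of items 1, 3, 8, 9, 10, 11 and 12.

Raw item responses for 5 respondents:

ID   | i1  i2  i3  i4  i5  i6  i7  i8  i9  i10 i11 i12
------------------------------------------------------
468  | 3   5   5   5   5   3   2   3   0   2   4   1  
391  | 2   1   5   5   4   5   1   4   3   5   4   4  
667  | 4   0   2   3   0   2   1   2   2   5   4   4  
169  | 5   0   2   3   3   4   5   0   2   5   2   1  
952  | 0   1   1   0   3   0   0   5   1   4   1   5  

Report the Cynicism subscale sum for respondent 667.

Respondent 667 raw: 4, 0, 2, 3, 0, 2, 1, 2, 2, 5, 4, 4.
Cynicism items: 1, 3, 8, 9, 10, 11, 12.
Reverse-coded (reversed = (0+5) − raw = 5 − raw):
  item 1: 4
  item 3: 5 − 2 = 3
  item 8: 2
  item 9: 2
  item 10: 5
  item 11: 4
  item 12: 4
Sum = 4 + 3 + 2 + 2 + 5 + 4 + 4 = 24

24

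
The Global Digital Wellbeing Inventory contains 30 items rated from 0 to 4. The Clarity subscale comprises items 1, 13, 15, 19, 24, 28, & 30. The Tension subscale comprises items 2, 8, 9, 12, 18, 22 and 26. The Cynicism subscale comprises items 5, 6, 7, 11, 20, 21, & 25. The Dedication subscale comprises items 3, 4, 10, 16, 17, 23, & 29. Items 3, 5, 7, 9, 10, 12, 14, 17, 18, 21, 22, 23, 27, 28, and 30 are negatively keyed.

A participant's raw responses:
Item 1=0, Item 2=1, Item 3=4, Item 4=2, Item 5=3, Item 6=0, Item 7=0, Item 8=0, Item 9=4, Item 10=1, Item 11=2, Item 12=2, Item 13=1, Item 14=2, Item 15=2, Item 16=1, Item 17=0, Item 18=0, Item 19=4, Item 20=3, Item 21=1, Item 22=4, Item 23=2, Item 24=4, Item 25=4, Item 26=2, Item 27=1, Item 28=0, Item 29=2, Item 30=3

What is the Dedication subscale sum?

Dedication items: 3, 4, 10, 16, 17, 23, 29.
Of these, items 3, 10, 17 and 23 are negatively keyed; reversed = (0+4) − raw = 4 − raw.
  item 3: 4 − 4 = 0
  item 4: 2
  item 10: 4 − 1 = 3
  item 16: 1
  item 17: 4 − 0 = 4
  item 23: 4 − 2 = 2
  item 29: 2
Sum = 0 + 2 + 3 + 1 + 4 + 2 + 2 = 14

14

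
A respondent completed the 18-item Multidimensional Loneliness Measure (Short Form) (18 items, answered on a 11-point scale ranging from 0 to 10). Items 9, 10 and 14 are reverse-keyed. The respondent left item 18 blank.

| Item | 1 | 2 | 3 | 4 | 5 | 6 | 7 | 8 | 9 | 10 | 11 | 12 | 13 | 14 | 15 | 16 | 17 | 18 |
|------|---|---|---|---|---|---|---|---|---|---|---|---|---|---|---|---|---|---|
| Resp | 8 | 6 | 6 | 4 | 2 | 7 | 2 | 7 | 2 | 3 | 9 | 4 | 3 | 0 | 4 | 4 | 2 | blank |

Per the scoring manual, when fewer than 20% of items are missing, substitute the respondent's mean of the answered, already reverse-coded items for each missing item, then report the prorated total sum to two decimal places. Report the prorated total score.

98.47

Reverse-coded (on a 0–10 scale, reversed = 10 − raw):
  item 9: 10 − 2 = 8
  item 10: 10 − 3 = 7
  item 14: 10 − 0 = 10
Completed scored items (17 of 18): 8, 6, 6, 4, 2, 7, 2, 7, 8, 7, 9, 4, 3, 10, 4, 4, 2; sum = 93.
Person mean = 93 / 17 ≈ 5.4706
Prorated total = (93 / 17) × 18 = 98.47 (to 2 dp)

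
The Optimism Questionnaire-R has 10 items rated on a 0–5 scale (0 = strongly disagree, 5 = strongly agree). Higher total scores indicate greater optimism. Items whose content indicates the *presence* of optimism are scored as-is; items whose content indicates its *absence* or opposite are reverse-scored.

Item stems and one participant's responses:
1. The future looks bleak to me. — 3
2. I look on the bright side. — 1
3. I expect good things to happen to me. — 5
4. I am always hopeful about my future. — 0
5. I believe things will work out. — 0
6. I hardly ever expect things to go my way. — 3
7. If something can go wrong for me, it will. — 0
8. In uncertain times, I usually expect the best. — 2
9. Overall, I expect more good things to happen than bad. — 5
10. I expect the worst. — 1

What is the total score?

Items 1, 6, 7, 10 describe the absence/opposite of optimism → reverse-score.
on a 0–5 scale, reversed = 5 − raw.
  item 1: 5 − 3 = 2
  item 2: 1
  item 3: 5
  item 4: 0
  item 5: 0
  item 6: 5 − 3 = 2
  item 7: 5 − 0 = 5
  item 8: 2
  item 9: 5
  item 10: 5 − 1 = 4
Total = 2 + 1 + 5 + 0 + 0 + 2 + 5 + 2 + 5 + 4 = 26

26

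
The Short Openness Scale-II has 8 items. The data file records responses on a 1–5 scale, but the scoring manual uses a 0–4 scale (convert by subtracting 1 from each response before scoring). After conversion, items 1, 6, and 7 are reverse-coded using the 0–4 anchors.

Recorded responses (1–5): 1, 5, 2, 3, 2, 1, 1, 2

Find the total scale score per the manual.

Convert to 0–4: 0, 4, 1, 2, 1, 0, 0, 1
Reverse-coded (reversed = (0+4) − raw = 4 − raw):
  item 1: 4 − 0 = 4
  item 6: 4 − 0 = 4
  item 7: 4 − 0 = 4
Scored: 4, 4, 1, 2, 1, 4, 4, 1
Total = 21

21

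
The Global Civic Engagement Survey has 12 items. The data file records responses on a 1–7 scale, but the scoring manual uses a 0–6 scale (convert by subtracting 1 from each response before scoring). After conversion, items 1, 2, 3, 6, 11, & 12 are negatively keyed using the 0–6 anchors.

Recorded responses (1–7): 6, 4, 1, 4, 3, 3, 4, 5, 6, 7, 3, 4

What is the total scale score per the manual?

Convert to 0–6: 5, 3, 0, 3, 2, 2, 3, 4, 5, 6, 2, 3
Reverse-coded (on a 0–6 scale, reversed = 6 − raw):
  item 1: 6 − 5 = 1
  item 2: 6 − 3 = 3
  item 3: 6 − 0 = 6
  item 6: 6 − 2 = 4
  item 11: 6 − 2 = 4
  item 12: 6 − 3 = 3
Scored: 1, 3, 6, 3, 2, 4, 3, 4, 5, 6, 4, 3
Total = 44

44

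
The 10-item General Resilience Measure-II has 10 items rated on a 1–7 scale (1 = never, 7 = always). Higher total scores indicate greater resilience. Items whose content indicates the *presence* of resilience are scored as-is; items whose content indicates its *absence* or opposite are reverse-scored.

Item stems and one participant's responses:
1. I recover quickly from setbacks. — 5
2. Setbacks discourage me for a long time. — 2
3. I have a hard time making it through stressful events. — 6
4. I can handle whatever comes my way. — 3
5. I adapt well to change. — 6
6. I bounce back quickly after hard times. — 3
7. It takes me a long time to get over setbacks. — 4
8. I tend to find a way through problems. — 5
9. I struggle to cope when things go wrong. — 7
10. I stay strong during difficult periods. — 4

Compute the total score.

Items 2, 3, 7, 9 describe the absence/opposite of resilience → reverse-score.
reversed = (1+7) − raw = 8 − raw.
  item 1: 5
  item 2: 8 − 2 = 6
  item 3: 8 − 6 = 2
  item 4: 3
  item 5: 6
  item 6: 3
  item 7: 8 − 4 = 4
  item 8: 5
  item 9: 8 − 7 = 1
  item 10: 4
Total = 5 + 6 + 2 + 3 + 6 + 3 + 4 + 5 + 1 + 4 = 39

39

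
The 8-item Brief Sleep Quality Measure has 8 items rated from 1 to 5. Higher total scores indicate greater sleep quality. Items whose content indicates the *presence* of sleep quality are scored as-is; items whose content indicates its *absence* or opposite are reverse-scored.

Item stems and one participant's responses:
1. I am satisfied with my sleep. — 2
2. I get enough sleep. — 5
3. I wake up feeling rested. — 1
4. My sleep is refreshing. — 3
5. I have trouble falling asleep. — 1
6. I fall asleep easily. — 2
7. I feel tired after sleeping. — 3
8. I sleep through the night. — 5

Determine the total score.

26

Items 5, 7 describe the absence/opposite of sleep quality → reverse-score.
reverse-coded value = 6 − response.
  item 1: 2
  item 2: 5
  item 3: 1
  item 4: 3
  item 5: 6 − 1 = 5
  item 6: 2
  item 7: 6 − 3 = 3
  item 8: 5
Total = 2 + 5 + 1 + 3 + 5 + 2 + 3 + 5 = 26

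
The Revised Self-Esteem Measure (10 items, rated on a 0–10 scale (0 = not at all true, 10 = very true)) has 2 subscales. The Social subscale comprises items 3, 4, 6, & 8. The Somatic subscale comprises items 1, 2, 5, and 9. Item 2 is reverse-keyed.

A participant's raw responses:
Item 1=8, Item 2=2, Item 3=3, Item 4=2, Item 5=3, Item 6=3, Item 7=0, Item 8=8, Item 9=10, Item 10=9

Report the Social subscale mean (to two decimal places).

Social items: 3, 4, 6, 8.
  item 3: 3
  item 4: 2
  item 6: 3
  item 8: 8
Sum = 3 + 2 + 3 + 8 = 16
Mean = 16 / 4 = 4.00

4.00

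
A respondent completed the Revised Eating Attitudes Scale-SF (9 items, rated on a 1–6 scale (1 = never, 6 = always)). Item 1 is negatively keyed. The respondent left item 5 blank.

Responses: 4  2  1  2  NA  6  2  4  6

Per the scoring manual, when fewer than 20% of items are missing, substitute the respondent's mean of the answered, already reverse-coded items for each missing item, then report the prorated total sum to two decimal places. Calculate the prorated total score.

Reverse-coded (reverse-coded value = 7 − response):
  item 1: 7 − 4 = 3
Completed scored items (8 of 9): 3, 2, 1, 2, 6, 2, 4, 6; sum = 26.
Person mean = 26 / 8 ≈ 3.2500
Prorated total = (26 / 8) × 9 = 29.25 (to 2 dp)

29.25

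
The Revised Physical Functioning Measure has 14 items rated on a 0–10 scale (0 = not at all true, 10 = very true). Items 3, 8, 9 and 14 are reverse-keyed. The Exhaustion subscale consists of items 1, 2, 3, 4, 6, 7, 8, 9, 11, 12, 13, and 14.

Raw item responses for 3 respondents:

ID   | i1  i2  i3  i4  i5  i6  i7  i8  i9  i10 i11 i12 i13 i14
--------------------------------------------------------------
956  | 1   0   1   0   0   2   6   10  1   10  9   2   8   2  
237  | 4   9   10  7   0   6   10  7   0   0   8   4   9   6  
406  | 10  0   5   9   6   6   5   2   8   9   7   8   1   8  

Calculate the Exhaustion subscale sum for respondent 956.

54

Respondent 956 raw: 1, 0, 1, 0, 0, 2, 6, 10, 1, 10, 9, 2, 8, 2.
Exhaustion items: 1, 2, 3, 4, 6, 7, 8, 9, 11, 12, 13, 14.
Reverse-coded (reversed = (0+10) − raw = 10 − raw):
  item 1: 1
  item 2: 0
  item 3: 10 − 1 = 9
  item 4: 0
  item 6: 2
  item 7: 6
  item 8: 10 − 10 = 0
  item 9: 10 − 1 = 9
  item 11: 9
  item 12: 2
  item 13: 8
  item 14: 10 − 2 = 8
Sum = 1 + 0 + 9 + 0 + 2 + 6 + 0 + 9 + 9 + 2 + 8 + 8 = 54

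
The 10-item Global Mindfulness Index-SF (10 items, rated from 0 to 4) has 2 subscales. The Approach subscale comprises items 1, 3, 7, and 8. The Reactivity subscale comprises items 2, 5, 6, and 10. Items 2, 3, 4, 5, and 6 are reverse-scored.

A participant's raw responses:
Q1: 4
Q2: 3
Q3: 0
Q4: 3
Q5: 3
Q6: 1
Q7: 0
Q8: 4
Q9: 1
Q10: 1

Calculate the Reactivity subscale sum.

Reactivity items: 2, 5, 6, 10.
Of these, items 2, 5 and 6 are reverse-scored; reversed = (0+4) − raw = 4 − raw.
  item 2: 4 − 3 = 1
  item 5: 4 − 3 = 1
  item 6: 4 − 1 = 3
  item 10: 1
Sum = 1 + 1 + 3 + 1 = 6

6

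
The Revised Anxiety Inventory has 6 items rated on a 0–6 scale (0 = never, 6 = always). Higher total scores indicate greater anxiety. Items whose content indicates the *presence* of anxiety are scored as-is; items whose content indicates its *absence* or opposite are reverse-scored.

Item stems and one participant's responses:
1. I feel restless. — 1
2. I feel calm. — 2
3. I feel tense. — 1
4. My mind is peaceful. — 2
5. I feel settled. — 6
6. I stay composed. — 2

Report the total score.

14

Items 2, 4, 5, 6 describe the absence/opposite of anxiety → reverse-score.
on a 0–6 scale, reversed = 6 − raw.
  item 1: 1
  item 2: 6 − 2 = 4
  item 3: 1
  item 4: 6 − 2 = 4
  item 5: 6 − 6 = 0
  item 6: 6 − 2 = 4
Total = 1 + 4 + 1 + 4 + 0 + 4 = 14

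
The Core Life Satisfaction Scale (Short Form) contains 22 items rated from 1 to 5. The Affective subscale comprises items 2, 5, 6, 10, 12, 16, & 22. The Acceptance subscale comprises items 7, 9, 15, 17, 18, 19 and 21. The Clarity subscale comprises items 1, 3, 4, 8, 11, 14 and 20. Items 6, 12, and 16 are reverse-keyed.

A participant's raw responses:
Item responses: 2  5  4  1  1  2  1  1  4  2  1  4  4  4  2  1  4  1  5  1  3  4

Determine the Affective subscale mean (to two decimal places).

Affective items: 2, 5, 6, 10, 12, 16, 22.
Of these, items 6, 12, and 16 are reverse-keyed; on a 1–5 scale, reversed = 6 − raw.
  item 2: 5
  item 5: 1
  item 6: 6 − 2 = 4
  item 10: 2
  item 12: 6 − 4 = 2
  item 16: 6 − 1 = 5
  item 22: 4
Sum = 5 + 1 + 4 + 2 + 2 + 5 + 4 = 23
Mean = 23 / 7 = 3.29

3.29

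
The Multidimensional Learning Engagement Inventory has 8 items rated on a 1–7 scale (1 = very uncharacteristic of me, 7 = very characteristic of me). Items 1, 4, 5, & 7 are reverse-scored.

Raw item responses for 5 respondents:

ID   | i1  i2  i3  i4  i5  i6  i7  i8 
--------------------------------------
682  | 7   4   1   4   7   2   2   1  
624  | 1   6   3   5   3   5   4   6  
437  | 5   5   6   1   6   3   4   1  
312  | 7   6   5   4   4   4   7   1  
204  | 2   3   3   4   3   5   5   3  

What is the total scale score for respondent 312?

Respondent 312 raw: 7, 6, 5, 4, 4, 4, 7, 1.
Reverse-coded (reversed = (1+7) − raw = 8 − raw):
  item 1: 8 − 7 = 1
  item 2: 6
  item 3: 5
  item 4: 8 − 4 = 4
  item 5: 8 − 4 = 4
  item 6: 4
  item 7: 8 − 7 = 1
  item 8: 1
Sum = 1 + 6 + 5 + 4 + 4 + 4 + 1 + 1 = 26

26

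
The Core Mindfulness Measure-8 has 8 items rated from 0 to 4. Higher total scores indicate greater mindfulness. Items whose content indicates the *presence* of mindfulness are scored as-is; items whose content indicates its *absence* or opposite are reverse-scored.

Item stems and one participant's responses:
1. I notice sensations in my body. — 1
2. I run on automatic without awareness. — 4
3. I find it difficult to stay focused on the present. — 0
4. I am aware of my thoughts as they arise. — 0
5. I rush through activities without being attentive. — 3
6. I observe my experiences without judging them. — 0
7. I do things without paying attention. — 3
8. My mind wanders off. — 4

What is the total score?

7

Items 2, 3, 5, 7, 8 describe the absence/opposite of mindfulness → reverse-score.
on a 0–4 scale, reversed = 4 − raw.
  item 1: 1
  item 2: 4 − 4 = 0
  item 3: 4 − 0 = 4
  item 4: 0
  item 5: 4 − 3 = 1
  item 6: 0
  item 7: 4 − 3 = 1
  item 8: 4 − 4 = 0
Total = 1 + 0 + 4 + 0 + 1 + 0 + 1 + 0 = 7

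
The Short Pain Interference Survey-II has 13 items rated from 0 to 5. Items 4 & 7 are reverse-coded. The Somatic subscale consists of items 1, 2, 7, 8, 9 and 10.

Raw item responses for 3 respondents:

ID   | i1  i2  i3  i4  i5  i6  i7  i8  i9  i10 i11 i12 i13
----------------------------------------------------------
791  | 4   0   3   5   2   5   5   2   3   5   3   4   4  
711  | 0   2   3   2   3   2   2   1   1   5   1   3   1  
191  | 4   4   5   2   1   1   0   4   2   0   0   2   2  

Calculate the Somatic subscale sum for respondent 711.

12

Respondent 711 raw: 0, 2, 3, 2, 3, 2, 2, 1, 1, 5, 1, 3, 1.
Somatic items: 1, 2, 7, 8, 9, 10.
Reverse-coded (on a 0–5 scale, reversed = 5 − raw):
  item 1: 0
  item 2: 2
  item 7: 5 − 2 = 3
  item 8: 1
  item 9: 1
  item 10: 5
Sum = 0 + 2 + 3 + 1 + 1 + 5 = 12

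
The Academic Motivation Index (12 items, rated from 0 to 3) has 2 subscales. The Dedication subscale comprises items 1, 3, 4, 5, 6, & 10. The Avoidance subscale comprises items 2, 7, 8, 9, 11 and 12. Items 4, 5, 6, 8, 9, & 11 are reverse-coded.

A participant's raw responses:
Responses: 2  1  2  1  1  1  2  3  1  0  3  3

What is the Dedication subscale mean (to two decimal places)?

1.67

Dedication items: 1, 3, 4, 5, 6, 10.
Of these, items 4, 5, & 6 are reverse-coded; on a 0–3 scale, reversed = 3 − raw.
  item 1: 2
  item 3: 2
  item 4: 3 − 1 = 2
  item 5: 3 − 1 = 2
  item 6: 3 − 1 = 2
  item 10: 0
Sum = 2 + 2 + 2 + 2 + 2 + 0 = 10
Mean = 10 / 6 = 1.67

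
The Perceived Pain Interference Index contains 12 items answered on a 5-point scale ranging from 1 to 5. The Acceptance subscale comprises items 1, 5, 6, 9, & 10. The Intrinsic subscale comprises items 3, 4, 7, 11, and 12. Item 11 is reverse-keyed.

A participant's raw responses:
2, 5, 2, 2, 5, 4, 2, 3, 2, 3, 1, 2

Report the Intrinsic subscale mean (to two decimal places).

Intrinsic items: 3, 4, 7, 11, 12.
Of these, item 11 is reverse-keyed; reverse-coded value = 6 − response.
  item 3: 2
  item 4: 2
  item 7: 2
  item 11: 6 − 1 = 5
  item 12: 2
Sum = 2 + 2 + 2 + 5 + 2 = 13
Mean = 13 / 5 = 2.60

2.60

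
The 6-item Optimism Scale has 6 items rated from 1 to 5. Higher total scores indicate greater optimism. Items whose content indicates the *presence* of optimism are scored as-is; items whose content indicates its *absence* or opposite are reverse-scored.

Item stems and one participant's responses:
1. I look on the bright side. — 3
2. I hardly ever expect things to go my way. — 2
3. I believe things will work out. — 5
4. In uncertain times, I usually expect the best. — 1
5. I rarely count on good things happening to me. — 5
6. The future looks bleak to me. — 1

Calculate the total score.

Items 2, 5, 6 describe the absence/opposite of optimism → reverse-score.
reversed = (1+5) − raw = 6 − raw.
  item 1: 3
  item 2: 6 − 2 = 4
  item 3: 5
  item 4: 1
  item 5: 6 − 5 = 1
  item 6: 6 − 1 = 5
Total = 3 + 4 + 5 + 1 + 1 + 5 = 19

19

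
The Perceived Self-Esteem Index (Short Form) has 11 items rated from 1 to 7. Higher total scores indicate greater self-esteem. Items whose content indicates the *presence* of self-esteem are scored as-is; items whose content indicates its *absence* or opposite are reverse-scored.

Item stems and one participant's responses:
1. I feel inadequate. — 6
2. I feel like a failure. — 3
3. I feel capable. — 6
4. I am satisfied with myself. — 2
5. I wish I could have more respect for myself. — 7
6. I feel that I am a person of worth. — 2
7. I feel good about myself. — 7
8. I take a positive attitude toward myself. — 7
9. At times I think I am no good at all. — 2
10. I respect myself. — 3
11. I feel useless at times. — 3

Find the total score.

46

Items 1, 2, 5, 9, 11 describe the absence/opposite of self-esteem → reverse-score.
reverse-coded value = 8 − response.
  item 1: 8 − 6 = 2
  item 2: 8 − 3 = 5
  item 3: 6
  item 4: 2
  item 5: 8 − 7 = 1
  item 6: 2
  item 7: 7
  item 8: 7
  item 9: 8 − 2 = 6
  item 10: 3
  item 11: 8 − 3 = 5
Total = 2 + 5 + 6 + 2 + 1 + 2 + 7 + 7 + 6 + 3 + 5 = 46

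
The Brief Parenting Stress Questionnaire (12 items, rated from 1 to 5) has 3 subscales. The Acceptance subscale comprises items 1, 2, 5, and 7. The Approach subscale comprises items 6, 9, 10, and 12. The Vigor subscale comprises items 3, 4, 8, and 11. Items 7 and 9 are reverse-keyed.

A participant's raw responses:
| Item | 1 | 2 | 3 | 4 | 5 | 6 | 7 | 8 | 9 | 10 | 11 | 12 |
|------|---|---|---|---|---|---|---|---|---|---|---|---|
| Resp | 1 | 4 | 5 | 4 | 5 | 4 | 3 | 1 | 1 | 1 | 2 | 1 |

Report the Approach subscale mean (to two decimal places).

2.75

Approach items: 6, 9, 10, 12.
Of these, item 9 is reverse-keyed; reverse-coded value = 6 − response.
  item 6: 4
  item 9: 6 − 1 = 5
  item 10: 1
  item 12: 1
Sum = 4 + 5 + 1 + 1 = 11
Mean = 11 / 4 = 2.75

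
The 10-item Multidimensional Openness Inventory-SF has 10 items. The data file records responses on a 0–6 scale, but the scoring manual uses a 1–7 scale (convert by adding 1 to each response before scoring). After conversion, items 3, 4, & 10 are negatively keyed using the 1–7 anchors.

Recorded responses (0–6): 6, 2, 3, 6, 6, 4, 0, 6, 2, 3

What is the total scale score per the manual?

42

Convert to 1–7: 7, 3, 4, 7, 7, 5, 1, 7, 3, 4
Reverse-coded (reversed = (1+7) − raw = 8 − raw):
  item 3: 8 − 4 = 4
  item 4: 8 − 7 = 1
  item 10: 8 − 4 = 4
Scored: 7, 3, 4, 1, 7, 5, 1, 7, 3, 4
Total = 42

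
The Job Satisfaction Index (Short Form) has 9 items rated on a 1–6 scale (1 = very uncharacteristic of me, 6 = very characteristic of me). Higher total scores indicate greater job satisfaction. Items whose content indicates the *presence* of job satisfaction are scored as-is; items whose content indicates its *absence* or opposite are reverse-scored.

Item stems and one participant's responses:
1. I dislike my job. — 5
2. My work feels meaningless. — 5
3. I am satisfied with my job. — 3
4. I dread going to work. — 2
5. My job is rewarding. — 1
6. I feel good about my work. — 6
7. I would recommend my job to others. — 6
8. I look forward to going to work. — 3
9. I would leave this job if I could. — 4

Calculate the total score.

Items 1, 2, 4, 9 describe the absence/opposite of job satisfaction → reverse-score.
on a 1–6 scale, reversed = 7 − raw.
  item 1: 7 − 5 = 2
  item 2: 7 − 5 = 2
  item 3: 3
  item 4: 7 − 2 = 5
  item 5: 1
  item 6: 6
  item 7: 6
  item 8: 3
  item 9: 7 − 4 = 3
Total = 2 + 2 + 3 + 5 + 1 + 6 + 6 + 3 + 3 = 31

31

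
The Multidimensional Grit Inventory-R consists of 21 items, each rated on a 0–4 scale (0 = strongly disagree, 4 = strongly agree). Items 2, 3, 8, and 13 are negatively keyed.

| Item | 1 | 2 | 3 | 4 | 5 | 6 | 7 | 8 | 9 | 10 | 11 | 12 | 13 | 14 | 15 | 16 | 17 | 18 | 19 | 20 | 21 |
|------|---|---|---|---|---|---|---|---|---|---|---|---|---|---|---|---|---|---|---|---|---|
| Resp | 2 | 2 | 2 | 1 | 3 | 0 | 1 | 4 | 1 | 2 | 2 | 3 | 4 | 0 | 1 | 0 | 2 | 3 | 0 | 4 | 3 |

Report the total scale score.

Negatively keyed items use 4 − raw:
  item 2: 4 − 2 = 2
  item 3: 4 − 2 = 2
  item 8: 4 − 4 = 0
  item 13: 4 − 4 = 0
Scored items: 2, 2, 2, 1, 3, 0, 1, 0, 1, 2, 2, 3, 0, 0, 1, 0, 2, 3, 0, 4, 3
Total = 2 + 2 + 2 + 1 + 3 + 0 + 1 + 0 + 1 + 2 + 2 + 3 + 0 + 0 + 1 + 0 + 2 + 3 + 0 + 4 + 3 = 32

32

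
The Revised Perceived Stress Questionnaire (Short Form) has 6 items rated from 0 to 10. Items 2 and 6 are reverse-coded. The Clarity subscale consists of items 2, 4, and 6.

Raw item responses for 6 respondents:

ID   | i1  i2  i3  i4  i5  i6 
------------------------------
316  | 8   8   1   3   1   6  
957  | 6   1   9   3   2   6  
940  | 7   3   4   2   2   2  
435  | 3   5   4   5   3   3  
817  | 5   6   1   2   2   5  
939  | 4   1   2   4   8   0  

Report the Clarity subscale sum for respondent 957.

16

Respondent 957 raw: 6, 1, 9, 3, 2, 6.
Clarity items: 2, 4, 6.
Reverse-coded (on a 0–10 scale, reversed = 10 − raw):
  item 2: 10 − 1 = 9
  item 4: 3
  item 6: 10 − 6 = 4
Sum = 9 + 3 + 4 = 16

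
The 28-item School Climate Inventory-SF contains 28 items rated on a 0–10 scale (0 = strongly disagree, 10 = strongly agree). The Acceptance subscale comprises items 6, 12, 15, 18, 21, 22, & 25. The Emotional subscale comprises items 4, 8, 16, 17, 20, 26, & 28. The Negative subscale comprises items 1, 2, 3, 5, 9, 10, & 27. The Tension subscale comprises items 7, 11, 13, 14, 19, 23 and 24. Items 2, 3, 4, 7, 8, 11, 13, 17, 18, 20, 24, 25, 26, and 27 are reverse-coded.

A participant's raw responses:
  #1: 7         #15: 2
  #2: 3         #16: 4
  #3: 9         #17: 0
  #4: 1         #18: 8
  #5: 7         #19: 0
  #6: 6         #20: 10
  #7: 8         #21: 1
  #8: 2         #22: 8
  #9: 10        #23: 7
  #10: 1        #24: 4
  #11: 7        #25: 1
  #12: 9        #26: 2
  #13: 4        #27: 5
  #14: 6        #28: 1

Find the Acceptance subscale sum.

Acceptance items: 6, 12, 15, 18, 21, 22, 25.
Of these, items 18 and 25 are reverse-coded; reversed = (0+10) − raw = 10 − raw.
  item 6: 6
  item 12: 9
  item 15: 2
  item 18: 10 − 8 = 2
  item 21: 1
  item 22: 8
  item 25: 10 − 1 = 9
Sum = 6 + 9 + 2 + 2 + 1 + 8 + 9 = 37

37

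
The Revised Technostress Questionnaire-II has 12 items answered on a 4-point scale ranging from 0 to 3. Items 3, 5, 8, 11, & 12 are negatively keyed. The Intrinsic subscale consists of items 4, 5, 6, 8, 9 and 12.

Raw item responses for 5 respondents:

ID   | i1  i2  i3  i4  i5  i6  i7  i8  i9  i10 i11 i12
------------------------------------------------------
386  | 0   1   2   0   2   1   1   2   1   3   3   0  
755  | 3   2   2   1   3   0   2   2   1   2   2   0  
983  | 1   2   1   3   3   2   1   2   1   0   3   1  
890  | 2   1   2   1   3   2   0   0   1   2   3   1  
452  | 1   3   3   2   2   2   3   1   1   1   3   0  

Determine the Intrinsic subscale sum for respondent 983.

Respondent 983 raw: 1, 2, 1, 3, 3, 2, 1, 2, 1, 0, 3, 1.
Intrinsic items: 4, 5, 6, 8, 9, 12.
Reverse-coded (reverse-coded value = 3 − response):
  item 4: 3
  item 5: 3 − 3 = 0
  item 6: 2
  item 8: 3 − 2 = 1
  item 9: 1
  item 12: 3 − 1 = 2
Sum = 3 + 0 + 2 + 1 + 1 + 2 = 9

9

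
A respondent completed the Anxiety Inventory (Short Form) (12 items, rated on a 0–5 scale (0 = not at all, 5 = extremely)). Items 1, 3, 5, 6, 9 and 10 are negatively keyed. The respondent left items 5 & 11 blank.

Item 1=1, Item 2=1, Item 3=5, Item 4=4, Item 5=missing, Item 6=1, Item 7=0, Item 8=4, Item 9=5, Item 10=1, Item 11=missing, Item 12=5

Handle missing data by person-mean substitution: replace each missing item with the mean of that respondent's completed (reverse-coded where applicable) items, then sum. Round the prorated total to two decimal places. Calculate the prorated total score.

Reverse-coded (reverse-coded value = 5 − response):
  item 1: 5 − 1 = 4
  item 3: 5 − 5 = 0
  item 6: 5 − 1 = 4
  item 9: 5 − 5 = 0
  item 10: 5 − 1 = 4
Completed scored items (10 of 12): 4, 1, 0, 4, 4, 0, 4, 0, 4, 5; sum = 26.
Person mean = 26 / 10 ≈ 2.6000
Prorated total = (26 / 10) × 12 = 31.20 (to 2 dp)

31.20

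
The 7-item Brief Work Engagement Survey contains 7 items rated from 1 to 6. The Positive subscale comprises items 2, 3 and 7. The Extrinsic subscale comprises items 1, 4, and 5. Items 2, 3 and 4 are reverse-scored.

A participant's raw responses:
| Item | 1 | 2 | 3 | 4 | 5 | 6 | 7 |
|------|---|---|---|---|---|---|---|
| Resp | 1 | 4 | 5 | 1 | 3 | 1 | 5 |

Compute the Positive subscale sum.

10

Positive items: 2, 3, 7.
Of these, items 2 and 3 are reverse-scored; on a 1–6 scale, reversed = 7 − raw.
  item 2: 7 − 4 = 3
  item 3: 7 − 5 = 2
  item 7: 5
Sum = 3 + 2 + 5 = 10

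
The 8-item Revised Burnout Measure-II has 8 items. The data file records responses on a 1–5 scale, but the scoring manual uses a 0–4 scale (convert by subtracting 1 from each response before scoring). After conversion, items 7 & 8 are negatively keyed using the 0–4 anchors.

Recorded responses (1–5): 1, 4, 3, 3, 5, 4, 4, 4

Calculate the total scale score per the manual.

Convert to 0–4: 0, 3, 2, 2, 4, 3, 3, 3
Reverse-coded (on a 0–4 scale, reversed = 4 − raw):
  item 7: 4 − 3 = 1
  item 8: 4 − 3 = 1
Scored: 0, 3, 2, 2, 4, 3, 1, 1
Total = 16

16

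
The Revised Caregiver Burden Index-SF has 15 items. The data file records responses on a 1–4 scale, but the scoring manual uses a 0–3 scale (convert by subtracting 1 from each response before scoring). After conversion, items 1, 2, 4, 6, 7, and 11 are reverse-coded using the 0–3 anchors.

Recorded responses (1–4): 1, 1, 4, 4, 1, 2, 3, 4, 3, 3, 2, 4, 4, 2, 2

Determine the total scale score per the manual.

29

Convert to 0–3: 0, 0, 3, 3, 0, 1, 2, 3, 2, 2, 1, 3, 3, 1, 1
Reverse-coded (on a 0–3 scale, reversed = 3 − raw):
  item 1: 3 − 0 = 3
  item 2: 3 − 0 = 3
  item 4: 3 − 3 = 0
  item 6: 3 − 1 = 2
  item 7: 3 − 2 = 1
  item 11: 3 − 1 = 2
Scored: 3, 3, 3, 0, 0, 2, 1, 3, 2, 2, 2, 3, 3, 1, 1
Total = 29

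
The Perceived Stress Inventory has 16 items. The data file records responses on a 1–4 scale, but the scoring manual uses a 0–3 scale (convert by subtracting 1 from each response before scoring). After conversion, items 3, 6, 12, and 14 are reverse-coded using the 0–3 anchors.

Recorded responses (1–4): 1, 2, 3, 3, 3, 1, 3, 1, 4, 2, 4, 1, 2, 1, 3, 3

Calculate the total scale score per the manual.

29

Convert to 0–3: 0, 1, 2, 2, 2, 0, 2, 0, 3, 1, 3, 0, 1, 0, 2, 2
Reverse-coded (reverse-coded value = 3 − response):
  item 3: 3 − 2 = 1
  item 6: 3 − 0 = 3
  item 12: 3 − 0 = 3
  item 14: 3 − 0 = 3
Scored: 0, 1, 1, 2, 2, 3, 2, 0, 3, 1, 3, 3, 1, 3, 2, 2
Total = 29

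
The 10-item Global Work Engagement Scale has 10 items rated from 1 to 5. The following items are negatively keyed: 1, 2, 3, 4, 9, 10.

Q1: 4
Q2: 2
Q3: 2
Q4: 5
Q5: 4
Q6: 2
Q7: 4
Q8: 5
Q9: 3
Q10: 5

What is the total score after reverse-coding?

30

Raw sum = 36. Negatively keyed items: 1, 2, 3, 4, 9, 10; their raw sum = 21.
Each reversal replaces raw with 6 − raw, changing the total by 6 − 2·raw per item.
Total = 36 + 6·6 − 2·21 = 36 + 36 − 42 = 30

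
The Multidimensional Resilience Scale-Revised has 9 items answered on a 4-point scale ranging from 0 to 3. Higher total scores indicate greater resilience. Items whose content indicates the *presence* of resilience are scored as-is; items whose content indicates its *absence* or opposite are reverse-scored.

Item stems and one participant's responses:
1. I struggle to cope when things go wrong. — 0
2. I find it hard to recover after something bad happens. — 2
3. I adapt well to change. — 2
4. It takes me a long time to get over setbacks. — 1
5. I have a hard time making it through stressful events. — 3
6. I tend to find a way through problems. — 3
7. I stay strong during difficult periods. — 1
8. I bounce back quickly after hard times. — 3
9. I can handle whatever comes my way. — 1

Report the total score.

16

Items 1, 2, 4, 5 describe the absence/opposite of resilience → reverse-score.
reverse-coded value = 3 − response.
  item 1: 3 − 0 = 3
  item 2: 3 − 2 = 1
  item 3: 2
  item 4: 3 − 1 = 2
  item 5: 3 − 3 = 0
  item 6: 3
  item 7: 1
  item 8: 3
  item 9: 1
Total = 3 + 1 + 2 + 2 + 0 + 3 + 1 + 3 + 1 = 16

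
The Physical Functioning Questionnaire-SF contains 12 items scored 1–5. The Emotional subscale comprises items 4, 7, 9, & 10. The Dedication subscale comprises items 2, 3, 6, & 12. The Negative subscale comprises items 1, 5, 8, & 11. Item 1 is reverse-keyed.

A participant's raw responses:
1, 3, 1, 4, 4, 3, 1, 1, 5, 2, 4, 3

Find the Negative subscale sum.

Negative items: 1, 5, 8, 11.
Of these, item 1 is reverse-keyed; reversed = (1+5) − raw = 6 − raw.
  item 1: 6 − 1 = 5
  item 5: 4
  item 8: 1
  item 11: 4
Sum = 5 + 4 + 1 + 4 = 14

14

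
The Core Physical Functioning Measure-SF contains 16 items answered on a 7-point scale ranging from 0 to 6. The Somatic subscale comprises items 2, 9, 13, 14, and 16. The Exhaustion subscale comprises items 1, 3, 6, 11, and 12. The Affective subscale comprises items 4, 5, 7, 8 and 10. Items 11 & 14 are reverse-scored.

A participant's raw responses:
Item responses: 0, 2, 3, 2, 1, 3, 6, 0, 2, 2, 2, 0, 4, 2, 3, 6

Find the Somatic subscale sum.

18

Somatic items: 2, 9, 13, 14, 16.
Of these, item 14 is reverse-scored; on a 0–6 scale, reversed = 6 − raw.
  item 2: 2
  item 9: 2
  item 13: 4
  item 14: 6 − 2 = 4
  item 16: 6
Sum = 2 + 2 + 4 + 4 + 6 = 18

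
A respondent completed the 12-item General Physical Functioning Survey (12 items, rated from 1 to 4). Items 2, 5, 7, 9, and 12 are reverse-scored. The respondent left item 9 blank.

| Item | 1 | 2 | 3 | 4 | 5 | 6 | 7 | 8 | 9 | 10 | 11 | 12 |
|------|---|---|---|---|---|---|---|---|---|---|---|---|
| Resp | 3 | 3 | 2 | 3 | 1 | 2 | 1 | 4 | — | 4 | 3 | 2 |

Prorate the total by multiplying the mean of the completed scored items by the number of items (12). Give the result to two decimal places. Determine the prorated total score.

Reverse-coded (on a 1–4 scale, reversed = 5 − raw):
  item 2: 5 − 3 = 2
  item 5: 5 − 1 = 4
  item 7: 5 − 1 = 4
  item 12: 5 − 2 = 3
Completed scored items (11 of 12): 3, 2, 2, 3, 4, 2, 4, 4, 4, 3, 3; sum = 34.
Person mean = 34 / 11 ≈ 3.0909
Prorated total = (34 / 11) × 12 = 37.09 (to 2 dp)

37.09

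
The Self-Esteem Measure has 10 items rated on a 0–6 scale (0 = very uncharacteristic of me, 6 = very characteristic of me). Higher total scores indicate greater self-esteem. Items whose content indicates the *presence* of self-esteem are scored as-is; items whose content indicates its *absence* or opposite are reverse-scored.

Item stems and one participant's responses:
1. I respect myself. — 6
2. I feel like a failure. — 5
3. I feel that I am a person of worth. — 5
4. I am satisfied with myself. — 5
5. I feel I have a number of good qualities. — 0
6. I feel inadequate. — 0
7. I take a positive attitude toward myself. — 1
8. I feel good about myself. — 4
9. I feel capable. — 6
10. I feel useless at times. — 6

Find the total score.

34

Items 2, 6, 10 describe the absence/opposite of self-esteem → reverse-score.
reversed = (0+6) − raw = 6 − raw.
  item 1: 6
  item 2: 6 − 5 = 1
  item 3: 5
  item 4: 5
  item 5: 0
  item 6: 6 − 0 = 6
  item 7: 1
  item 8: 4
  item 9: 6
  item 10: 6 − 6 = 0
Total = 6 + 1 + 5 + 5 + 0 + 6 + 1 + 4 + 6 + 0 = 34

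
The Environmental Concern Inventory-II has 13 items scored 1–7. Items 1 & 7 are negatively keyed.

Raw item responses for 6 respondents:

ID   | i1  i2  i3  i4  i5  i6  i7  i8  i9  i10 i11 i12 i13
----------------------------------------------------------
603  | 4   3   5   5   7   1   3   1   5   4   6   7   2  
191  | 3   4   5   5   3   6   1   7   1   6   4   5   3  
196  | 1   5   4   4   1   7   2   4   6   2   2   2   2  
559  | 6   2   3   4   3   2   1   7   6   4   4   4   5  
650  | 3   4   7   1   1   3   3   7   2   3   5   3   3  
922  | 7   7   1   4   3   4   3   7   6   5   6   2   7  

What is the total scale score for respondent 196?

Respondent 196 raw: 1, 5, 4, 4, 1, 7, 2, 4, 6, 2, 2, 2, 2.
Reverse-coded (reversed = (1+7) − raw = 8 − raw):
  item 1: 8 − 1 = 7
  item 2: 5
  item 3: 4
  item 4: 4
  item 5: 1
  item 6: 7
  item 7: 8 − 2 = 6
  item 8: 4
  item 9: 6
  item 10: 2
  item 11: 2
  item 12: 2
  item 13: 2
Sum = 7 + 5 + 4 + 4 + 1 + 7 + 6 + 4 + 6 + 2 + 2 + 2 + 2 = 52

52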